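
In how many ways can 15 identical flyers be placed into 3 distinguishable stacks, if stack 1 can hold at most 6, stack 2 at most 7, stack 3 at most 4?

Ignoring the caps, the number of non-negative solutions to x_1+…+x_3 = 15 is C(17,2) = 136.
Subtract solutions that violate a single cap (substitute x_i' = x_i − (cap_i+1)): x_1 ≥ 7 gives C(10,2) = 45; x_2 ≥ 8 gives C(9,2) = 36; x_3 ≥ 5 gives C(12,2) = 66. Together 147.
Add back pairs where two caps are both exceeded: 1 + 10 + 6 = 17.
By inclusion–exclusion the count is 136 − 147 + 17 = 6.

6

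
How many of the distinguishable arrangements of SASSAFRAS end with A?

Fix A in the last position and arrange the remaining 8 letters.
Those 8 letters have A appearing twice and S appearing 4 times, giving (8)!/(4!·2!) = 840.

840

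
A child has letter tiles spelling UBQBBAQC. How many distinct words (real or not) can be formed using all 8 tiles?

Letter multiplicities in UBQBBAQC: A×1, B×3, C×1, Q×2, U×1.
The number of distinct arrangements is 8!/(3!·2!) = 40320/12 = 3360.

3360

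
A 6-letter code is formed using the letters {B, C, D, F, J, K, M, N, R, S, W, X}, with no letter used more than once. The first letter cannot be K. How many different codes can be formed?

The first letter has 12−1 = 11 choices (anything except K).
The remaining 5 letters are filled from the other 11 symbols without repetition: 11 × 10 × 9 × 8 × 7 = 55440.
Total: 11 × 55440 = 609840.

609840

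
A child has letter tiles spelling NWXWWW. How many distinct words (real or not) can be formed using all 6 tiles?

NWXWWW has 6 letters with W appearing 4 times.
So there are 6! / (4!) = 30 distinguishable arrangements.

30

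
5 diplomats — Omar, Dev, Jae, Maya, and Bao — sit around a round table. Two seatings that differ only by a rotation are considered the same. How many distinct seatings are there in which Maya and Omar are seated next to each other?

12

Glue Maya and Omar into a block (2 internal orders). Seating 4 units around a circle gives (3)! arrangements.
So 2 × (3)! = 2 × 6 = 12.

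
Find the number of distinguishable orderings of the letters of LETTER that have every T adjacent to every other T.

60

Treat the 2 copies of T as a single block. The multiset to arrange is then {TT, E, E, L, R}, 5 items in all.
That gives (5)!/(2!) = 60 arrangements.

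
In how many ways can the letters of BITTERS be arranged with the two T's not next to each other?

1800

Total arrangements of BITTERS: 7!/(2!) = 2520.
Arrangements with the T's together: treat TT as one letter, giving (6)! = 720.
Subtracting, 2520 − 720 = 1800 arrangements keep the T's apart.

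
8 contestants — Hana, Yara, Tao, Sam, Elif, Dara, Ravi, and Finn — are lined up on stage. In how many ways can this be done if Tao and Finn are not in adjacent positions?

30240

Of the 8! = 40320 arrangements, those with Tao and Finn adjacent number 2 × 7! = 10080 (treat the pair as a block with 2 internal orders).
Complementary counting: 40320 − 10080 = 30240.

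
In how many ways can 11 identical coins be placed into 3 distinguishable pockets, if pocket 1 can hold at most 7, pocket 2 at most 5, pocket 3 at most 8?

41

Without the upper bounds there are C(13,2) = 78 ways to split 11 among 3 pockets.
Subtract solutions that violate a single cap (substitute x_i' = x_i − (cap_i+1)): x_1 ≥ 8 gives C(5,2) = 10; x_2 ≥ 6 gives C(7,2) = 21; x_3 ≥ 9 gives C(4,2) = 6. Together 37.
No two caps can be exceeded simultaneously, so the pair terms are all 0.
By inclusion–exclusion the count is 78 − 37 + 0 = 41.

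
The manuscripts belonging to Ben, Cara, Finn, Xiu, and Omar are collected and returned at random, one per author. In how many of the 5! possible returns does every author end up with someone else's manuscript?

Let Aᵢ be the assignments in which author i gets their own manuscript. We want the size of the complement of A₁∪…∪A_5.
By inclusion–exclusion this is Σ_{j=0}^{5} (−1)^j C(5,j)·(5−j)!.
Computing: 120 − 120 + 60 − 20 + 5 − 1 = 44.

44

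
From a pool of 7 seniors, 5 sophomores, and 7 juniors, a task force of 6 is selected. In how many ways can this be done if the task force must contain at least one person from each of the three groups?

22295

Unrestricted: C(19,6) = 27132 ways to pick any 6 of the 19.
Selections missing a whole group: no seniors → C(12,6) = 924; no sophomores → C(14,6) = 3003; no juniors → C(12,6) = 924.
Add back selections omitting two groups (i.e. drawn from a single group): C(7,6) + C(5,6) + C(7,6) = 14.
By inclusion–exclusion: 27132 − 4851 + 14 = 22295.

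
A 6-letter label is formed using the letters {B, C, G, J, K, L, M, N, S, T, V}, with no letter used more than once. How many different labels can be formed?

332640

Choose and order 6 of the 11 symbols: the first letter has 11 options, the next 10, and so on down to 6.
11 × 10 × 9 × 8 × 7 × 6 = 332640.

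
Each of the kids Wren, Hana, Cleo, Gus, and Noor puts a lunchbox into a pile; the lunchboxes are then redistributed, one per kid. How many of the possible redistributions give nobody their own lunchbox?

44

Let Aᵢ be the assignments in which kid i gets their own lunchbox. We want the size of the complement of A₁∪…∪A_5.
By inclusion–exclusion this is Σ_{j=0}^{5} (−1)^j C(5,j)·(5−j)!.
Computing: 120 − 120 + 60 − 20 + 5 − 1 = 44.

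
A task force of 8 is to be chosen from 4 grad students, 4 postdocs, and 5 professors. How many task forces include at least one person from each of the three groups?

1268

Total 8-person selections from all 13: C(13,8) = 1287.
Subtract selections that omit an entire group: no grad students → C(9,8) = 9; no postdocs → C(9,8) = 9; no professors → C(8,8) = 1.
Add back selections omitting two groups (i.e. drawn from a single group): C(4,8) + C(4,8) + C(5,8) = 0.
By inclusion–exclusion: 1287 − 19 + 0 = 1268.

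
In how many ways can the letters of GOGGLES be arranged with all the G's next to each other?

Treat the 3 copies of G as a single block. The multiset to arrange is then {GGG, E, L, O, S}, 5 items in all.
All 5 items are distinct, so there are (5)! = 120 arrangements.

120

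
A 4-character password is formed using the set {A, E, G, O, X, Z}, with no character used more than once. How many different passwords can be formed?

With no repetition, fill the 4 characters in order: 6 choices, then 5, down to 3.
6 × 5 × 4 × 3 = 360.

360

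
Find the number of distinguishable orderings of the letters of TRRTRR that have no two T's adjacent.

There are 6!/(4!·2!) = 15 arrangements of TRRTRR in total.
If the two T's are adjacent, glue them into one block, leaving 5 items to arrange: (5)!/(4!) = 5 ways.
Hence 15 − 5 = 10.

10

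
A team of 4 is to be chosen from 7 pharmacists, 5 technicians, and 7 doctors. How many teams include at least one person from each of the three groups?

1960

Unrestricted: C(19,4) = 3876 ways to pick any 4 of the 19.
Subtract selections that omit an entire group: no pharmacists → C(12,4) = 495; no technicians → C(14,4) = 1001; no doctors → C(12,4) = 495.
Add back selections omitting two groups (i.e. drawn from a single group): C(7,4) + C(5,4) + C(7,4) = 75.
By inclusion–exclusion: 3876 − 1991 + 75 = 1960.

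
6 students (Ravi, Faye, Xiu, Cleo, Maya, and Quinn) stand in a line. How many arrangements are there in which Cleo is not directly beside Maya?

480

Of the 6! = 720 arrangements, those with Cleo and Maya adjacent number 2 × 5! = 240 (treat the pair as a block with 2 internal orders).
So 720 − 240 = 480 arrangements keep them apart.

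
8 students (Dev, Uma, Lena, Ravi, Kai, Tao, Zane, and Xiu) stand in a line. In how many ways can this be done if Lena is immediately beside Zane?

Place the 6 others and the Lena-Zane pair as 7 objects in a line; the pair has 2 internal arrangements.
That gives 2 × 7! = 2 × 5040 = 10080.

10080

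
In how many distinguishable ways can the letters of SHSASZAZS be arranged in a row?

SHSASZAZS has 9 letters with A appearing twice, S appearing 4 times, and Z appearing twice.
Dividing 9! = 362880 by 4!·2!·2! = 96 for the repeated letters gives 3780.

3780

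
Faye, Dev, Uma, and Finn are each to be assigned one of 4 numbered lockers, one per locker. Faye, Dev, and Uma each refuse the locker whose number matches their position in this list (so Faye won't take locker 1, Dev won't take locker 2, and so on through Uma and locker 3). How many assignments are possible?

11

Let Aᵢ (for i ∈ {1, 2, 3}) be the placements that put person i in their forbidden locker. Any j of these fix j positions, leaving (4−j)! ways to fill the rest, and there are C(3,j) ways to pick which j.
By inclusion–exclusion, the number of valid placements is Σ_{j=0}^{3} (−1)^j C(3,j)·(4−j)!.
Computing: 24 − 18 + 6 − 1 = 11.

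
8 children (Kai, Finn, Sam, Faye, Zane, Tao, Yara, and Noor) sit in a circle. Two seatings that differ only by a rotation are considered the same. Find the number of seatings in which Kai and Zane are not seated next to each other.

3600

Without the restriction there are (7)! = 5040 seatings.
Those with Kai next to Zane: fuse the pair into one unit and seat 7 units around a circle — 2·(6)! = 1440.
Subtracting, 5040 − 1440 = 3600.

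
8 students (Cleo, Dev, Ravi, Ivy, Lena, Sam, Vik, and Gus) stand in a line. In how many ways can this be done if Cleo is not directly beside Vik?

There are 8! = 40320 arrangements in all. If Cleo and Vik are adjacent, merging them into one block gives 2·(7)! = 10080 arrangements.
So 40320 − 10080 = 30240 arrangements keep them apart.

30240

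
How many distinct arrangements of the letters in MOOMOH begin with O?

30

Fix O in the first position and arrange the remaining 5 letters.
Those 5 letters have M appearing twice and O appearing twice, giving (5)!/(2!·2!) = 30.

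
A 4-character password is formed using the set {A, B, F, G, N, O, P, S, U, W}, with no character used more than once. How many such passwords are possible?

5040

With no repetition, fill the 4 characters in order: 10 choices, then 9, down to 7.
That product is 10 × 9 × 8 × 7 = 5040.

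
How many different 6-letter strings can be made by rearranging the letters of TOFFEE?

180

Letter multiplicities in TOFFEE: E×2, F×2, O×1, T×1.
Dividing 6! = 720 by 2!·2! = 4 for the repeated letters gives 180.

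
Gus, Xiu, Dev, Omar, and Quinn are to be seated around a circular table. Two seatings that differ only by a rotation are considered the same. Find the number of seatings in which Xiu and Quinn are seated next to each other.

Treat {Xiu, Quinn} as one unit (2 internal orders) and seat the resulting 4 units around the table: (3)! circular arrangements.
So 2 × (3)! = 2 × 6 = 12.

12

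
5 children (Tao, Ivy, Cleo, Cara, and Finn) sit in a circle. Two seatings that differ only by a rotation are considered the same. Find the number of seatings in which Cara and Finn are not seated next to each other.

Without the restriction there are (4)! = 24 seatings.
Those with Cara next to Finn: fuse the pair into one unit and seat 4 units around a circle — 2·(3)! = 12.
Subtracting, 24 − 12 = 12.

12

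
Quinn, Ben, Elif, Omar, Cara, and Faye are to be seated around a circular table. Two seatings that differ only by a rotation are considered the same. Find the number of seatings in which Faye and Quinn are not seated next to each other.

72

Without the restriction there are (5)! = 120 seatings.
Those with Faye next to Quinn: fuse the pair into one unit and seat 5 units around a circle — 2·(4)! = 48.
Subtracting, 120 − 48 = 72.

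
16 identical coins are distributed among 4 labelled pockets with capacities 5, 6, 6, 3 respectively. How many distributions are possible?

Ignoring the caps, the number of non-negative solutions to x_1+…+x_4 = 16 is C(19,3) = 969.
Subtract solutions that violate a single cap (substitute x_i' = x_i − (cap_i+1)): x_1 ≥ 6 gives C(13,3) = 286; x_2 ≥ 7 gives C(12,3) = 220; x_3 ≥ 7 gives C(12,3) = 220; x_4 ≥ 4 gives C(15,3) = 455. Together 1181.
Add back pairs where two caps are both exceeded: 20 + 20 + 84 + 10 + 56 + 56 = 246.
By inclusion–exclusion the count is 969 − 1181 + 246 = 34.

34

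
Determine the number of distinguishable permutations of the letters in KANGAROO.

10080

The 8 letters of KANGAROO have repeats: A appearing twice and O appearing twice.
Dividing 8! = 40320 by 2!·2! = 4 for the repeated letters gives 10080.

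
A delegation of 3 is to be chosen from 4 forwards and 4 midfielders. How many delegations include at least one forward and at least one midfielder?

48

Total 3-person selections from all 8: C(8,3) = 56.
Subtract selections that omit an entire group: no forwards → C(4,3) = 4; no midfielders → C(4,3) = 4.
Both groups omitted at once is impossible, so 56 − 8 = 48.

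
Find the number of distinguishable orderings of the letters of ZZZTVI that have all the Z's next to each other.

24

Treat the 3 copies of Z as a single block. The multiset to arrange is then {ZZZ, I, T, V}, 4 items in all.
All 4 items are distinct, so there are (4)! = 24 arrangements.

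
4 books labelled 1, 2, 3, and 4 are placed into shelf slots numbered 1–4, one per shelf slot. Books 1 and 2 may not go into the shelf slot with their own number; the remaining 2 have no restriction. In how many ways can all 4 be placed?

14

Let Aᵢ (for i ∈ {1, 2}) be the placements that put book i in its forbidden shelf slot. Any j of these fix j positions, leaving (4−j)! ways to fill the rest, and there are C(2,j) ways to pick which j.
By inclusion–exclusion, the number of valid placements is Σ_{j=0}^{2} (−1)^j C(2,j)·(4−j)!.
Computing: 24 − 12 + 2 = 14.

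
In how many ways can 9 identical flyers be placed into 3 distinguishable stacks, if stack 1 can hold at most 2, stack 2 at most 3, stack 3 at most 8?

11

By stars and bars, unrestricted non-negative solutions to x_1+…+x_3 = 9 number C(9+2,2) = 55.
Subtract solutions that violate a single cap (substitute x_i' = x_i − (cap_i+1)): x_1 ≥ 3 gives C(8,2) = 28; x_2 ≥ 4 gives C(7,2) = 21; x_3 ≥ 9 gives C(2,2) = 1. Together 50.
Add back pairs where two caps are both exceeded: 6 + 0 + 0 = 6.
By inclusion–exclusion the count is 55 − 50 + 6 = 11.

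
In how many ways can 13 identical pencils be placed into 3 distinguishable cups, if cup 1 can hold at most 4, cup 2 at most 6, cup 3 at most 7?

15

By stars and bars, unrestricted non-negative solutions to x_1+…+x_3 = 13 number C(13+2,2) = 105.
Subtract solutions that violate a single cap (substitute x_i' = x_i − (cap_i+1)): x_1 ≥ 5 gives C(10,2) = 45; x_2 ≥ 7 gives C(8,2) = 28; x_3 ≥ 8 gives C(7,2) = 21. Together 94.
Add back pairs where two caps are both exceeded: 3 + 1 + 0 = 4.
By inclusion–exclusion the count is 105 − 94 + 4 = 15.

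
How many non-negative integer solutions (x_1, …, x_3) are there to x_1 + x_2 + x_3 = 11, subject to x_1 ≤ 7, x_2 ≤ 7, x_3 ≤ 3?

Without the upper bounds there are C(13,2) = 78 ways to split 11 among 3 variables.
Subtract solutions that violate a single cap (substitute x_i' = x_i − (cap_i+1)): x_1 ≥ 8 gives C(5,2) = 10; x_2 ≥ 8 gives C(5,2) = 10; x_3 ≥ 4 gives C(9,2) = 36. Together 56.
No two caps can be exceeded simultaneously, so the pair terms are all 0.
By inclusion–exclusion the count is 78 − 56 + 0 = 22.

22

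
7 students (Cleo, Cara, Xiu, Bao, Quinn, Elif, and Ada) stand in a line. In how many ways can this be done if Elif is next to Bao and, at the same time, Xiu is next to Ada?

Treat {Elif,Bao} as one block (2 orders) and {Xiu,Ada} as another (2 orders).
That leaves 5 units to arrange: 2 × 2 × 5! = 4 × 120 = 480.

480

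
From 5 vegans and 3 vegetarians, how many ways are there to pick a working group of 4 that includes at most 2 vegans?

35

Split by how many vegans are chosen (0 through 2).
Sum: C(5,0)·C(3,4) + C(5,1)·C(3,3) + C(5,2)·C(3,2) = 0 + 5 + 30 = 35.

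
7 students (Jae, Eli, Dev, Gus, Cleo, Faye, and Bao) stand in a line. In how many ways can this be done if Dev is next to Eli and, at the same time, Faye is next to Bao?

Treat {Dev,Eli} as one block (2 orders) and {Faye,Bao} as another (2 orders).
That leaves 5 units to arrange: 2 × 2 × 5! = 4 × 120 = 480.

480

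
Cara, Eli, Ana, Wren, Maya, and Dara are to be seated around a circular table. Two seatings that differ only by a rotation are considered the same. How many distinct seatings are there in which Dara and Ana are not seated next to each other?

Without the restriction there are (5)! = 120 seatings.
Seatings with Dara beside Ana: treat them as a block with 2 internal orders, giving 2 × (4)! = 48.
Subtracting, 120 − 48 = 72.

72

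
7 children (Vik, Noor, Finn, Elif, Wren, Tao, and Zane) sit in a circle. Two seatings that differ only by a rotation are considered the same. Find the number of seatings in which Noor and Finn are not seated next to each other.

480

All circular seatings of 7 people number (6)! = 720.
Those with Noor next to Finn: fuse the pair into one unit and seat 6 units around a circle — 2·(5)! = 240.
Subtracting, 720 − 240 = 480.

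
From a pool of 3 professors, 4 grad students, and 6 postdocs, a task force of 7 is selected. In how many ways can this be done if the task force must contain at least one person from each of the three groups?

Total 7-person selections from all 13: C(13,7) = 1716.
Subtract selections that omit an entire group: no professors → C(10,7) = 120; no grad students → C(9,7) = 36; no postdocs → C(7,7) = 1.
Add back selections omitting two groups (i.e. drawn from a single group): C(3,7) + C(4,7) + C(6,7) = 0.
By inclusion–exclusion: 1716 − 157 + 0 = 1559.

1559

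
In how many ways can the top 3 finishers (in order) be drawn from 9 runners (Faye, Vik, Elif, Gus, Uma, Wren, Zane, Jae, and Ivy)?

504

This is an ordered selection of 3 from 9: P(9,3).
That gives 9 × 8 × 7 = 504.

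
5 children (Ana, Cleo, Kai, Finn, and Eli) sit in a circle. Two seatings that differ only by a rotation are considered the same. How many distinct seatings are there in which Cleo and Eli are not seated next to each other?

All circular seatings of 5 people number (4)! = 24.
Those with Cleo next to Eli: fuse the pair into one unit and seat 4 units around a circle — 2·(3)! = 12.
Subtracting, 24 − 12 = 12.

12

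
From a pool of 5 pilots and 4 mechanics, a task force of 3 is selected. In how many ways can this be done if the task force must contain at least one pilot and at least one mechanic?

70

With no constraint there are C(9,3) = 84 possible selections.
Selections missing a whole group: no pilots → C(4,3) = 4; no mechanics → C(5,3) = 10.
Both groups omitted at once is impossible, so 84 − 14 = 70.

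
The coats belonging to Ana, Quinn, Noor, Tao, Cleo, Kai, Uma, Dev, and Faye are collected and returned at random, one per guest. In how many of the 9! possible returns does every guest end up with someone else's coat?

Count assignments avoiding every fixed point. For any j of the 9 guests fixed to their own coat, the other 9−j can be arranged in (9−j)! ways.
By inclusion–exclusion this is Σ_{j=0}^{9} (−1)^j C(9,j)·(9−j)!.
Computing: 362880 − 362880 + 181440 − 60480 + 15120 − 3024 + 504 − 72 + 9 − 1 = 133496.

133496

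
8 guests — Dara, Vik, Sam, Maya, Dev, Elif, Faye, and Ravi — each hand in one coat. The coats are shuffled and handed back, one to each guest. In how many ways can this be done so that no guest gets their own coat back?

Let Aᵢ be the assignments in which guest i gets their own coat. We want the size of the complement of A₁∪…∪A_8.
By inclusion–exclusion this is Σ_{j=0}^{8} (−1)^j C(8,j)·(8−j)!.
Computing: 40320 − 40320 + 20160 − 6720 + 1680 − 336 + 56 − 8 + 1 = 14833.

14833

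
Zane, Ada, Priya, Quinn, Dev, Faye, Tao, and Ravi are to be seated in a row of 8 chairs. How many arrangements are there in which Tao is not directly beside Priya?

There are 8! = 40320 arrangements in all. If Tao and Priya are adjacent, merging them into one block gives 2·(7)! = 10080 arrangements.
So 40320 − 10080 = 30240 arrangements keep them apart.

30240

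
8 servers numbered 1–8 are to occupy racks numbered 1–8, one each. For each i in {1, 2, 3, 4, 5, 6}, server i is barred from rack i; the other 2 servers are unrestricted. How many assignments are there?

18806

Let Aᵢ (for 1 ≤ i ≤ 6) be the placements that put server i in its forbidden rack. Any j of these fix j positions, leaving (8−j)! ways to fill the rest, and there are C(6,j) ways to pick which j.
By inclusion–exclusion, the number of valid placements is Σ_{j=0}^{6} (−1)^j C(6,j)·(8−j)!.
Computing: 40320 − 30240 + 10800 − 2400 + 360 − 36 + 2 = 18806.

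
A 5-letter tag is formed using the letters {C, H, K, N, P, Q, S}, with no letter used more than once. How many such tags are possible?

2520

Choose and order 5 of the 7 symbols: the first letter has 7 options, the next 6, and so on down to 3.
That product is 7 × 6 × 5 × 4 × 3 = 2520.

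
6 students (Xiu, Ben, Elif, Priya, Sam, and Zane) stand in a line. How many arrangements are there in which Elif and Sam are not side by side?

Of the 6! = 720 arrangements, those with Elif and Sam adjacent number 2 × 5! = 240 (treat the pair as a block with 2 internal orders).
Complementary counting: 720 − 240 = 480.

480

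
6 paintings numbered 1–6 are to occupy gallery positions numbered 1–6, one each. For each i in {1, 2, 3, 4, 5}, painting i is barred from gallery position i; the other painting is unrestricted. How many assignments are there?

Let Aᵢ (for 1 ≤ i ≤ 5) be the placements that put painting i in its forbidden gallery position. Any j of these fix j positions, leaving (6−j)! ways to fill the rest, and there are C(5,j) ways to pick which j.
By inclusion–exclusion, the number of valid placements is Σ_{j=0}^{5} (−1)^j C(5,j)·(6−j)!.
Computing: 720 − 600 + 240 − 60 + 10 − 1 = 309.

309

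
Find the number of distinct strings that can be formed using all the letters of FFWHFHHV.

FFWHFHHV has 8 letters with F appearing 3 times and H appearing 3 times.
So there are 8! / (3!·3!) = 1120 distinguishable arrangements.

1120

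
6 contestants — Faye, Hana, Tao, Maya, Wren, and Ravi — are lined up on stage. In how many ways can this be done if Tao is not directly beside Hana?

Of the 6! = 720 arrangements, those with Tao and Hana adjacent number 2 × 5! = 240 (treat the pair as a block with 2 internal orders).
So 720 − 240 = 480 arrangements keep them apart.

480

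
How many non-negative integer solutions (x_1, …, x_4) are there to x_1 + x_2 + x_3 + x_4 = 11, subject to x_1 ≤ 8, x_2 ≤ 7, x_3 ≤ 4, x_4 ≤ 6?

Ignoring the caps, the number of non-negative solutions to x_1+…+x_4 = 11 is C(14,3) = 364.
Subtract solutions that violate a single cap (substitute x_i' = x_i − (cap_i+1)): x_1 ≥ 9 gives C(5,3) = 10; x_2 ≥ 8 gives C(6,3) = 20; x_3 ≥ 5 gives C(9,3) = 84; x_4 ≥ 7 gives C(7,3) = 35. Together 149.
No two caps can be exceeded simultaneously, so the pair terms are all 0.
By inclusion–exclusion the count is 364 − 149 + 0 = 215.

215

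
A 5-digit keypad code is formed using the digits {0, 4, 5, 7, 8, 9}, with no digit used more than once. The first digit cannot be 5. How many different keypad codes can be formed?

600

The first digit has 6−1 = 5 choices (anything except 5).
The remaining 4 digits are filled from the other 5 symbols without repetition: 5 × 4 × 3 × 2 = 120.
Total: 5 × 120 = 600.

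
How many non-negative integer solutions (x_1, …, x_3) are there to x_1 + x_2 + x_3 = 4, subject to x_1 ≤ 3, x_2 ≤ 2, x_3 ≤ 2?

Ignoring the caps, the number of non-negative solutions to x_1+…+x_3 = 4 is C(6,2) = 15.
Subtract solutions that violate a single cap (substitute x_i' = x_i − (cap_i+1)): x_1 ≥ 4 gives C(2,2) = 1; x_2 ≥ 3 gives C(3,2) = 3; x_3 ≥ 3 gives C(3,2) = 3. Together 7.
No two caps can be exceeded simultaneously, so the pair terms are all 0.
By inclusion–exclusion the count is 15 − 7 + 0 = 8.

8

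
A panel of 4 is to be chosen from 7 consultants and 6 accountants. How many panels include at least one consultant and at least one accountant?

665

With no constraint there are C(13,4) = 715 possible selections.
Selections missing a whole group: no consultants → C(6,4) = 15; no accountants → C(7,4) = 35.
Both groups omitted at once is impossible, so 715 − 50 = 665.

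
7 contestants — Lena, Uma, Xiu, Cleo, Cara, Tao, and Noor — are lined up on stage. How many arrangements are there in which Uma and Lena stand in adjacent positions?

Glue Uma and Lena into one block (2 internal orders), leaving 6 units to arrange in a row.
So the count is 2·(6)! = 1440.

1440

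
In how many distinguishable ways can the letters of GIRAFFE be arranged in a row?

The 7 letters of GIRAFFE have repeats: F appearing twice.
So there are 7! / (2!) = 2520 distinguishable arrangements.

2520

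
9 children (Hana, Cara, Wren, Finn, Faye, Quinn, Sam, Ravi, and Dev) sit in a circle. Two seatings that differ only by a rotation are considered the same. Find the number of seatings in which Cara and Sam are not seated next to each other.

Without the restriction there are (8)! = 40320 seatings.
Seatings with Cara beside Sam: treat them as a block with 2 internal orders, giving 2 × (7)! = 10080.
Subtracting, 40320 − 10080 = 30240.

30240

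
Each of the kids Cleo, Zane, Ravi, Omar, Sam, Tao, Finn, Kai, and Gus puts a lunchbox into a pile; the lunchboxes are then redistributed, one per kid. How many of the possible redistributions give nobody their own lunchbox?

133496

Count assignments avoiding every fixed point. For any j of the 9 kids fixed to their own lunchbox, the other 9−j can be arranged in (9−j)! ways.
By inclusion–exclusion this is Σ_{j=0}^{9} (−1)^j C(9,j)·(9−j)!.
Computing: 362880 − 362880 + 181440 − 60480 + 15120 − 3024 + 504 − 72 + 9 − 1 = 133496.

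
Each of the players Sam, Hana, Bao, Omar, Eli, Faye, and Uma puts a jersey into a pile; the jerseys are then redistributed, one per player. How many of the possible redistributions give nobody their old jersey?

Count assignments avoiding every fixed point. For any j of the 7 players fixed to their old jersey, the other 7−j can be arranged in (7−j)! ways.
By inclusion–exclusion this is Σ_{j=0}^{7} (−1)^j C(7,j)·(7−j)!.
Computing: 5040 − 5040 + 2520 − 840 + 210 − 42 + 7 − 1 = 1854.

1854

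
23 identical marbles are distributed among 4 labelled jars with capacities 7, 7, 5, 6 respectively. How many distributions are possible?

Ignoring the caps, the number of non-negative solutions to x_1+…+x_4 = 23 is C(26,3) = 2600.
Subtract solutions that violate a single cap (substitute x_i' = x_i − (cap_i+1)): x_1 ≥ 8 gives C(18,3) = 816; x_2 ≥ 8 gives C(18,3) = 816; x_3 ≥ 6 gives C(20,3) = 1140; x_4 ≥ 7 gives C(19,3) = 969. Together 3741.
Add back pairs where two caps are both exceeded: 120 + 220 + 165 + 220 + 165 + 286 = 1176.
Subtract triples: 4 + 1 + 10 + 10 = 25.
By inclusion–exclusion the count is 2600 − 3741 + 1176 − 25 = 10.

10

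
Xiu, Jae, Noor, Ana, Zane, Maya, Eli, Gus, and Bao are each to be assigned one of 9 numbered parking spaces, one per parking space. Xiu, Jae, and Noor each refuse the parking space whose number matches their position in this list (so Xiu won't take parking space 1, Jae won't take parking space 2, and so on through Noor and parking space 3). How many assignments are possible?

Let Aᵢ (for i ∈ {1, 2, 3}) be the placements that put person i in their forbidden parking space. Any j of these fix j positions, leaving (9−j)! ways to fill the rest, and there are C(3,j) ways to pick which j.
By inclusion–exclusion, the number of valid placements is Σ_{j=0}^{3} (−1)^j C(3,j)·(9−j)!.
Computing: 362880 − 120960 + 15120 − 720 = 256320.

256320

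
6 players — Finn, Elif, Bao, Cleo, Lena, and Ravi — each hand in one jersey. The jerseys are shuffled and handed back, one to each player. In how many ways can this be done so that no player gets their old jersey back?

265

Count assignments avoiding every fixed point. For any j of the 6 players fixed to their old jersey, the other 6−j can be arranged in (6−j)! ways.
By inclusion–exclusion this is Σ_{j=0}^{6} (−1)^j C(6,j)·(6−j)!.
Computing: 720 − 720 + 360 − 120 + 30 − 6 + 1 = 265.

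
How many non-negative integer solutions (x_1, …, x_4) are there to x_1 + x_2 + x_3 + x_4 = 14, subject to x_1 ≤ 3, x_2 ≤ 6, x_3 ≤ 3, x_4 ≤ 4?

10

Without the upper bounds there are C(17,3) = 680 ways to split 14 among 4 variables.
Subtract solutions that violate a single cap (substitute x_i' = x_i − (cap_i+1)): x_1 ≥ 4 gives C(13,3) = 286; x_2 ≥ 7 gives C(10,3) = 120; x_3 ≥ 4 gives C(13,3) = 286; x_4 ≥ 5 gives C(12,3) = 220. Together 912.
Add back pairs where two caps are both exceeded: 20 + 84 + 56 + 20 + 10 + 56 = 246.
Subtract triples: 0 + 0 + 4 + 0 = 4.
By inclusion–exclusion the count is 680 − 912 + 246 − 4 = 10.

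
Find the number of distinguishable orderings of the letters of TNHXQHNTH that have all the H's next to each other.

1260

Treat the 3 copies of H as a single block. The multiset to arrange is then {HHH, N, N, Q, T, T, X}, 7 items in all.
That gives (7)!/(2!·2!) = 1260 arrangements.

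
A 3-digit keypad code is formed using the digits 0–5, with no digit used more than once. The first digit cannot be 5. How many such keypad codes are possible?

The first digit has 6−1 = 5 choices (anything except 5).
The remaining 2 digits are filled from the other 5 symbols without repetition: 5 × 4 = 20.
Total: 5 × 20 = 100.

100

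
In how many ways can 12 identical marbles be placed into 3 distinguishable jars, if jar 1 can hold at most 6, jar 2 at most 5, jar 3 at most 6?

21

Without the upper bounds there are C(14,2) = 91 ways to split 12 among 3 jars.
Subtract solutions that violate a single cap (substitute x_i' = x_i − (cap_i+1)): x_1 ≥ 7 gives C(7,2) = 21; x_2 ≥ 6 gives C(8,2) = 28; x_3 ≥ 7 gives C(7,2) = 21. Together 70.
No two caps can be exceeded simultaneously, so the pair terms are all 0.
By inclusion–exclusion the count is 91 − 70 + 0 = 21.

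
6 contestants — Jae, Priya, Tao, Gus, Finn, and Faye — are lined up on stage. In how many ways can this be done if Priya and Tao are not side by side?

480

There are 6! = 720 arrangements in all. If Priya and Tao are adjacent, merging them into one block gives 2·(5)! = 240 arrangements.
Complementary counting: 720 − 240 = 480.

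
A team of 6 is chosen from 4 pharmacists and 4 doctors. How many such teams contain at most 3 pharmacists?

Split by how many pharmacists are chosen (0 through 3).
Sum: C(4,0)·C(4,6) + C(4,1)·C(4,5) + C(4,2)·C(4,4) + C(4,3)·C(4,3) = 0 + 0 + 6 + 16 = 22.

22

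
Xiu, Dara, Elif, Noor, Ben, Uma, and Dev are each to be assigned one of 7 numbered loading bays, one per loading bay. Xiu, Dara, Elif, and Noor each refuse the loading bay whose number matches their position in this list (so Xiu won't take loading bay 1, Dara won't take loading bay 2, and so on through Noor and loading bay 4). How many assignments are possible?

Let Aᵢ (for 1 ≤ i ≤ 4) be the placements that put person i in their forbidden loading bay. Any j of these fix j positions, leaving (7−j)! ways to fill the rest, and there are C(4,j) ways to pick which j.
By inclusion–exclusion, the number of valid placements is Σ_{j=0}^{4} (−1)^j C(4,j)·(7−j)!.
Computing: 5040 − 2880 + 720 − 96 + 6 = 2790.

2790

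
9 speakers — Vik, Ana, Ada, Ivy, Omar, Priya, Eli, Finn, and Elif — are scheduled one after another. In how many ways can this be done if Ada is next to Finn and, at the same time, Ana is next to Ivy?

Treat {Ada,Finn} as one block (2 orders) and {Ana,Ivy} as another (2 orders).
That leaves 7 units to arrange: 2 × 2 × 7! = 4 × 5040 = 20160.

20160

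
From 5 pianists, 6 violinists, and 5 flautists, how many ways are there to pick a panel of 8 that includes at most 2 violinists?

3915

Split by how many violinists are chosen (0 through 2).
Sum: C(6,0)·C(10,8) + C(6,1)·C(10,7) + C(6,2)·C(10,6) = 45 + 720 + 3150 = 3915.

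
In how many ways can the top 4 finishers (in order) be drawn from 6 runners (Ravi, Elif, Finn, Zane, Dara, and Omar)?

This is an ordered selection of 4 from 6: P(6,4).
That gives 6 × 5 × 4 × 3 = 360.

360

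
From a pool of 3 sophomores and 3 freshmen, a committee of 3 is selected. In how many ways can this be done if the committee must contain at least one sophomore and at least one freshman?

Total 3-person selections from all 6: C(6,3) = 20.
Selections missing a whole group: no sophomores → C(3,3) = 1; no freshmen → C(3,3) = 1.
Both groups omitted at once is impossible, so 20 − 2 = 18.

18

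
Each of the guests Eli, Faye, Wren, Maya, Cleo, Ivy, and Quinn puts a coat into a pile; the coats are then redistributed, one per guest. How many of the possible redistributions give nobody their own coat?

1854

This is the derangement count D_7: permutations of 7 items with no fixed point.
By inclusion–exclusion this is Σ_{j=0}^{7} (−1)^j C(7,j)·(7−j)!.
Computing: 5040 − 5040 + 2520 − 840 + 210 − 42 + 7 − 1 = 1854.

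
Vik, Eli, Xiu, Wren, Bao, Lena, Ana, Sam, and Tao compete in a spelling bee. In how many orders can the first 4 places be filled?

There are 9 choices for 1st place, 8 for 2nd, and so on down to 6 for position 4.
That gives 9 × 8 × 7 × 6 = 3024.

3024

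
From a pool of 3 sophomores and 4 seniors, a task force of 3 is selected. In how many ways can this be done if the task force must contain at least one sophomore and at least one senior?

30

Total 3-person selections from all 7: C(7,3) = 35.
Selections missing a whole group: no sophomores → C(4,3) = 4; no seniors → C(3,3) = 1.
Both groups omitted at once is impossible, so 35 − 5 = 30.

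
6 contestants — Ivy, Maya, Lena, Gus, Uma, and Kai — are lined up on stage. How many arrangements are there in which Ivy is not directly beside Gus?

Of the 6! = 720 arrangements, those with Ivy and Gus adjacent number 2 × 5! = 240 (treat the pair as a block with 2 internal orders).
Complementary counting: 720 − 240 = 480.

480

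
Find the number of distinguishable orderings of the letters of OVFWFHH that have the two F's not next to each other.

900

Total arrangements of OVFWFHH: 7!/(2!·2!) = 1260.
If the two F's are adjacent, glue them into one block, leaving 6 items to arrange: (6)!/(2!) = 360 ways.
Subtracting, 1260 − 360 = 900 arrangements keep the F's apart.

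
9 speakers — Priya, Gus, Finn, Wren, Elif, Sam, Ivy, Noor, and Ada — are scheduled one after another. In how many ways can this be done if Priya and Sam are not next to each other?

There are 9! = 362880 arrangements in all. If Priya and Sam are adjacent, merging them into one block gives 2·(8)! = 80640 arrangements.
So 362880 − 80640 = 282240 arrangements keep them apart.

282240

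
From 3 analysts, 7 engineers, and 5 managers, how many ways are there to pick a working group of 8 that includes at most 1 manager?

Split by how many managers are chosen (0 through 1).
Sum: C(5,0)·C(10,8) + C(5,1)·C(10,7) = 45 + 600 = 645.

645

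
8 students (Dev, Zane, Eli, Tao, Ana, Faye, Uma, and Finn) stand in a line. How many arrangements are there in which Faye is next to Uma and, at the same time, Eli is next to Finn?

2880

Treat {Faye,Uma} as one block (2 orders) and {Eli,Finn} as another (2 orders).
That leaves 6 units to arrange: 2 × 2 × 6! = 4 × 720 = 2880.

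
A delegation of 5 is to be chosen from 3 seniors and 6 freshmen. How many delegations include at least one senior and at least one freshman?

120

Unrestricted: C(9,5) = 126 ways to pick any 5 of the 9.
Subtract selections that omit an entire group: no seniors → C(6,5) = 6; no freshmen → C(3,5) = 0.
Both groups omitted at once is impossible, so 126 − 6 = 120.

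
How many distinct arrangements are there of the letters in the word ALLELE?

Letter multiplicities in ALLELE: A×1, E×2, L×3.
Dividing 6! = 720 by 3!·2! = 12 for the repeated letters gives 60.

60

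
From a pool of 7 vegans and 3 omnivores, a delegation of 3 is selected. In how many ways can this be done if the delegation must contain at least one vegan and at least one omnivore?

84

With no constraint there are C(10,3) = 120 possible selections.
Subtract selections that omit an entire group: no vegans → C(3,3) = 1; no omnivores → C(7,3) = 35.
Both groups omitted at once is impossible, so 120 − 36 = 84.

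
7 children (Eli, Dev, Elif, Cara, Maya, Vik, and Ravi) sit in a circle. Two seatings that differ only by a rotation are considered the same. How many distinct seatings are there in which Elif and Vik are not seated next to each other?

480

All circular seatings of 7 people number (6)! = 720.
Seatings with Elif beside Vik: treat them as a block with 2 internal orders, giving 2 × (5)! = 240.
Subtracting, 720 − 240 = 480.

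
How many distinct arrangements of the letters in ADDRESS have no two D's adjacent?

Total arrangements of ADDRESS: 7!/(2!·2!) = 1260.
If the two D's are adjacent, glue them into one block, leaving 6 items to arrange: (6)!/(2!) = 360 ways.
Subtracting, 1260 − 360 = 900 arrangements keep the D's apart.

900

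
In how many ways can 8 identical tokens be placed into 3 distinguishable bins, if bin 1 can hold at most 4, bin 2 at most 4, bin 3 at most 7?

24

Ignoring the caps, the number of non-negative solutions to x_1+…+x_3 = 8 is C(10,2) = 45.
Subtract solutions that violate a single cap (substitute x_i' = x_i − (cap_i+1)): x_1 ≥ 5 gives C(5,2) = 10; x_2 ≥ 5 gives C(5,2) = 10; x_3 ≥ 8 gives C(2,2) = 1. Together 21.
No two caps can be exceeded simultaneously, so the pair terms are all 0.
By inclusion–exclusion the count is 45 − 21 + 0 = 24.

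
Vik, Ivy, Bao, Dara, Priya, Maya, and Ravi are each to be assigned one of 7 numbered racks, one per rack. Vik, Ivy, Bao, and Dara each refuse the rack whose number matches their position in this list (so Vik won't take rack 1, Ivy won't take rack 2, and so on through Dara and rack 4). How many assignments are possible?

2790

Let Aᵢ (for 1 ≤ i ≤ 4) be the placements that put person i in their forbidden rack. Any j of these fix j positions, leaving (7−j)! ways to fill the rest, and there are C(4,j) ways to pick which j.
By inclusion–exclusion, the number of valid placements is Σ_{j=0}^{4} (−1)^j C(4,j)·(7−j)!.
Computing: 5040 − 2880 + 720 − 96 + 6 = 2790.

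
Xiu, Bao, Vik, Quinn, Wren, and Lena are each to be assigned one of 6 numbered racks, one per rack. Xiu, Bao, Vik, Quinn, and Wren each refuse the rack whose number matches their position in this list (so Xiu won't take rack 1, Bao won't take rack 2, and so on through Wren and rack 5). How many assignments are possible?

Let Aᵢ (for 1 ≤ i ≤ 5) be the placements that put person i in their forbidden rack. Any j of these fix j positions, leaving (6−j)! ways to fill the rest, and there are C(5,j) ways to pick which j.
By inclusion–exclusion, the number of valid placements is Σ_{j=0}^{5} (−1)^j C(5,j)·(6−j)!.
Computing: 720 − 600 + 240 − 60 + 10 − 1 = 309.

309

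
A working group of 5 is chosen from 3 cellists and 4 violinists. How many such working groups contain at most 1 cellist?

Split by how many cellists are chosen (0 through 1).
Sum: C(3,0)·C(4,5) + C(3,1)·C(4,4) = 0 + 3 = 3.

3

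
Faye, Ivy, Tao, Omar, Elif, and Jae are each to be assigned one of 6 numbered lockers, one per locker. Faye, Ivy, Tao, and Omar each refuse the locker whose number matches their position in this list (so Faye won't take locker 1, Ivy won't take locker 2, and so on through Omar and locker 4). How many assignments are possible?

Let Aᵢ (for 1 ≤ i ≤ 4) be the placements that put person i in their forbidden locker. Any j of these fix j positions, leaving (6−j)! ways to fill the rest, and there are C(4,j) ways to pick which j.
By inclusion–exclusion, the number of valid placements is Σ_{j=0}^{4} (−1)^j C(4,j)·(6−j)!.
Computing: 720 − 480 + 144 − 24 + 2 = 362.

362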